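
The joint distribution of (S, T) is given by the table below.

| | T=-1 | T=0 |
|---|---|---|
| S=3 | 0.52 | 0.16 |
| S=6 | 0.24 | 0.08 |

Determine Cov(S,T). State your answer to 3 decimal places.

E[S] = 3.96,  E[T] = -0.76
E[ST] = -3
Cov(S,T) = E[ST] − E[S]E[T] = -3 − (3.96)(-0.76) = 0.0096

0.010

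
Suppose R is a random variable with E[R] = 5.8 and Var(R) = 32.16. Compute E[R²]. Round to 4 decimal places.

E[R²] = Var(R) + (E[R])² = 32.16 + (5.8)² = 65.8

65.8000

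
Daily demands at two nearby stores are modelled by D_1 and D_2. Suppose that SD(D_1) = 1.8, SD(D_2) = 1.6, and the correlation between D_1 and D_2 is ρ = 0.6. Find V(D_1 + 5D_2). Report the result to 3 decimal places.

V(D_1) = (1.8)² = 3.24;  V(D_2) = (1.6)² = 2.56
cov(D_1,D_2) = ρ·SD(D_1)·SD(D_2) = 0.6·1.8·1.6 = 1.728
V(D_1 + 5D_2) = (1)²·V(D_1) + (5)²·V(D_2) + 2·(1)·(5)·cov(D_1,D_2)
= 1·3.24 + 25·2.56 + 10·1.728 = 84.52

84.520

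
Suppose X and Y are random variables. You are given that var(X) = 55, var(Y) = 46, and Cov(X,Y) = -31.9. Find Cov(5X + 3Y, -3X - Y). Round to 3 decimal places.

Cov(5X + 3Y, -3X - Y) = (5)(-3)var(X) + (3)(-1)var(Y) + [(5)(-1) + (3)(-3)]Cov(X,Y)
= -15·55 + -3·46 + -14·-31.9 = -516.4

-516.400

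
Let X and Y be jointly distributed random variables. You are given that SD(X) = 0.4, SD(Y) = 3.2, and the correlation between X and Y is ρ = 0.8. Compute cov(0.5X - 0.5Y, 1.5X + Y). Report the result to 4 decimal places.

-5.2560

Var(X) = (0.4)² = 0.16;  Var(Y) = (3.2)² = 10.24
cov(X,Y) = ρ·SD(X)·SD(Y) = 0.8·0.4·3.2 = 1.024
cov(0.5X - 0.5Y, 1.5X + Y) = (0.5)(1.5)Var(X) + (-0.5)(1)Var(Y) + [(0.5)(1) + (-0.5)(1.5)]cov(X,Y)
= 0.75·0.16 + -0.5·10.24 + -0.25·1.024 = -5.256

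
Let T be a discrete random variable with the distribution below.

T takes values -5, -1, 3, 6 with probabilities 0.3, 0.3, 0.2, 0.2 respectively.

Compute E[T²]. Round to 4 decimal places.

16.8000

E[T²] = (-5)²(0.3) + (-1)²(0.3) + (3)²(0.2) + (6)²(0.2) = 16.8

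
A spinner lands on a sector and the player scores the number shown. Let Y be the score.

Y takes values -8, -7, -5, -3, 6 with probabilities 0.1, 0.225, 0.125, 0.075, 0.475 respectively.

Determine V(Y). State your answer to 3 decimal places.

E[Y] = (-8)(0.1) + (-7)(0.225) + (-5)(0.125) + (-3)(0.075) + (6)(0.475) = -0.375
E[Y²] = (-8)²(0.1) + (-7)²(0.225) + (-5)²(0.125) + (-3)²(0.075) + (6)²(0.475) = 38.325
V(Y) = E[Y²] − (E[Y])² = 38.325 − (-0.375)² = 38.184375

38.184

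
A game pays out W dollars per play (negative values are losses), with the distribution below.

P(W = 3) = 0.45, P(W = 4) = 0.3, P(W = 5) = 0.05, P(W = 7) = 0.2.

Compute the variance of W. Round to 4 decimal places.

E[W] = (3)(0.45) + (4)(0.3) + (5)(0.05) + (7)(0.2) = 4.2
E[W²] = (3)²(0.45) + (4)²(0.3) + (5)²(0.05) + (7)²(0.2) = 19.9
V(W) = E[W²] − (E[W])² = 19.9 − (4.2)² = 2.26

2.2600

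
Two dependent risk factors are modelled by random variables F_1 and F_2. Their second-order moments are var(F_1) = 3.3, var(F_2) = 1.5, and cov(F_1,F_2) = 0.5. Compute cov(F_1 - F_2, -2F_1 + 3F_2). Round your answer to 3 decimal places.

cov(F_1 - F_2, -2F_1 + 3F_2) = (1)(-2)var(F_1) + (-1)(3)var(F_2) + [(1)(3) + (-1)(-2)]cov(F_1,F_2)
= -2·3.3 + -3·1.5 + 5·0.5 = -8.6

-8.600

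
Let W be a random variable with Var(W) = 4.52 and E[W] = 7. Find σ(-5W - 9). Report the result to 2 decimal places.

10.63

Var(-5W - 9) = (-5)²·4.52 = 113
σ(-5W - 9) = √113 ≈ 10.63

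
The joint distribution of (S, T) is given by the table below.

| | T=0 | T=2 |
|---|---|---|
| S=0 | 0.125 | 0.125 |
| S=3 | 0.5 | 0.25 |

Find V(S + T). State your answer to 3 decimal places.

E[S] = 2.25,  E[T] = 0.75,  E[ST] = 1.5
V(S) = 6.75 − (2.25)² = 1.6875;  V(T) = 1.5 − (0.75)² = 0.9375
cov(S,T) = 1.5 − (2.25)(0.75) = -0.1875
V(S + T) = (1)²·1.6875 + (1)²·0.9375 + 2·(1)·(1)·-0.1875 = 2.25

2.250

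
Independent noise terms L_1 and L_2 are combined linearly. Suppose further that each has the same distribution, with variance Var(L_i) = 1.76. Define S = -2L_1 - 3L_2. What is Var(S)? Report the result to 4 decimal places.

22.8800

By independence, Var(S) = (-2)²Var(L_1) + (-3)²Var(L_2)
= (-2)²·1.76 + (-3)²·1.76 = 22.88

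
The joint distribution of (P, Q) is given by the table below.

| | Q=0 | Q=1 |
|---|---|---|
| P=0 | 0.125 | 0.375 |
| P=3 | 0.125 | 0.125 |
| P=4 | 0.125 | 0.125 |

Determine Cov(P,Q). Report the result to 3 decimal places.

E[P] = 1.75,  E[Q] = 0.625
E[PQ] = 0.875
Cov(P,Q) = E[PQ] − E[P]E[Q] = 0.875 − (1.75)(0.625) = -0.21875

-0.219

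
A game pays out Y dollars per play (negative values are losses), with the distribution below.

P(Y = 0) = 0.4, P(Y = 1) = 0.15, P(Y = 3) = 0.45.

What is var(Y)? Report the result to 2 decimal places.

1.95

E[Y] = (0)(0.4) + (1)(0.15) + (3)(0.45) = 1.5
E[Y²] = (0)²(0.4) + (1)²(0.15) + (3)²(0.45) = 4.2
var(Y) = E[Y²] − (E[Y])² = 4.2 − (1.5)² = 1.95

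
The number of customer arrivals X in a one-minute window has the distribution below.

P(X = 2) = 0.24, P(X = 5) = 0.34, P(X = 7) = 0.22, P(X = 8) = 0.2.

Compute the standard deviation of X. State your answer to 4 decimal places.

2.1766

E[X] = (2)(0.24) + (5)(0.34) + (7)(0.22) + (8)(0.2) = 5.32
E[X²] = (2)²(0.24) + (5)²(0.34) + (7)²(0.22) + (8)²(0.2) = 33.04
V(X) = E[X²] − (E[X])² = 33.04 − (5.32)² = 4.7376
σ(X) = √4.7376 ≈ 2.1766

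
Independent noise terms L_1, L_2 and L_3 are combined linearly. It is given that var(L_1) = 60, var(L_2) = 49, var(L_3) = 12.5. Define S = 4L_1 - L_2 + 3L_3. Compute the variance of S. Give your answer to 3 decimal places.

1121.500

By independence, var(S) = (4)²var(L_1) + (-1)²var(L_2) + (3)²var(L_3)
= (4)²·60 + (-1)²·49 + (3)²·12.5 = 1121.5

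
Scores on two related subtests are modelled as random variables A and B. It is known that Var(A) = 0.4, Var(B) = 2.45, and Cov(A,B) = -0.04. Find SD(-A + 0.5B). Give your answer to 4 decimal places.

1.0259

Var(-A + 0.5B) = (-1)²·Var(A) + (0.5)²·Var(B) + 2·(-1)·(0.5)·Cov(A,B)
= 1·0.4 + 0.25·2.45 + -1·-0.04 = 1.0525
SD(-A + 0.5B) = √1.0525 ≈ 1.0259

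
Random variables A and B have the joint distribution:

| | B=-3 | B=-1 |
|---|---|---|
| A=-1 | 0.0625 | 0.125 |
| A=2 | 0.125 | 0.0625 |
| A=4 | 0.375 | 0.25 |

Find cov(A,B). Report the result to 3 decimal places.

-0.352

E[A] = 2.6875,  E[B] = -2.125
E[AB] = -6.0625
cov(A,B) = E[AB] − E[A]E[B] = -6.0625 − (2.6875)(-2.125) = -0.3515625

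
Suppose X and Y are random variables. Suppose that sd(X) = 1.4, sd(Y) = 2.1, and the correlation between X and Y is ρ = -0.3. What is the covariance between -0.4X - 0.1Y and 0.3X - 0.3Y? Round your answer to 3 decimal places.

Var(X) = (1.4)² = 1.96;  Var(Y) = (2.1)² = 4.41
Cov(X,Y) = ρ·sd(X)·sd(Y) = -0.3·1.4·2.1 = -0.882
Cov(-0.4X - 0.1Y, 0.3X - 0.3Y) = (-0.4)(0.3)Var(X) + (-0.1)(-0.3)Var(Y) + [(-0.4)(-0.3) + (-0.1)(0.3)]Cov(X,Y)
= -0.12·1.96 + 0.03·4.41 + 0.09·-0.882 = -0.18228

-0.182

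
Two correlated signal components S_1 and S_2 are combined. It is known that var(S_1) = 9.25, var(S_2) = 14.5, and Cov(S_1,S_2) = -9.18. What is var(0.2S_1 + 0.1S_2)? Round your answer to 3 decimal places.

0.148

var(0.2S_1 + 0.1S_2) = (0.2)²·var(S_1) + (0.1)²·var(S_2) + 2·(0.2)·(0.1)·Cov(S_1,S_2)
= 0.04·9.25 + 0.01·14.5 + 0.04·-9.18 = 0.1478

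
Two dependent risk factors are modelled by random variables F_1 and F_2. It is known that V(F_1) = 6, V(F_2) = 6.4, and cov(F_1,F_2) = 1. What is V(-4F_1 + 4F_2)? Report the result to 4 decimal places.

V(-4F_1 + 4F_2) = (-4)²·V(F_1) + (4)²·V(F_2) + 2·(-4)·(4)·cov(F_1,F_2)
= 16·6 + 16·6.4 + -32·1 = 166.4

166.4000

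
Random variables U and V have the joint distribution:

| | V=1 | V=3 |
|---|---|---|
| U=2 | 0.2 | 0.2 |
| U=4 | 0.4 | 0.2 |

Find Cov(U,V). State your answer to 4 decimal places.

-0.1600

E[U] = 3.2,  E[V] = 1.8
E[UV] = 5.6
Cov(U,V) = E[UV] − E[U]E[V] = 5.6 − (3.2)(1.8) = -0.16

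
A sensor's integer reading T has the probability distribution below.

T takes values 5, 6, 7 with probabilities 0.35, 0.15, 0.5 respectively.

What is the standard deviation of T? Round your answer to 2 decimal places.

0.91

E[T] = (5)(0.35) + (6)(0.15) + (7)(0.5) = 6.15
E[T²] = (5)²(0.35) + (6)²(0.15) + (7)²(0.5) = 38.65
var(T) = E[T²] − (E[T])² = 38.65 − (6.15)² = 0.8275
sd(T) = √0.8275 ≈ 0.91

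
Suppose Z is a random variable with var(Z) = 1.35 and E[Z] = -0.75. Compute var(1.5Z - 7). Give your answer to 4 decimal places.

var(1.5Z - 7) = (1.5)²·var(Z) = 2.25·1.35 = 3.0375

3.0375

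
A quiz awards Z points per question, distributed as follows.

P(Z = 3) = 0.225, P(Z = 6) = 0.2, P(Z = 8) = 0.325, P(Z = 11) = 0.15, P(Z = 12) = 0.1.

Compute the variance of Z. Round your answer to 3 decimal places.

8.919

E[Z] = (3)(0.225) + (6)(0.2) + (8)(0.325) + (11)(0.15) + (12)(0.1) = 7.325
E[Z²] = (3)²(0.225) + (6)²(0.2) + (8)²(0.325) + (11)²(0.15) + (12)²(0.1) = 62.575
Var(Z) = E[Z²] − (E[Z])² = 62.575 − (7.325)² = 8.919375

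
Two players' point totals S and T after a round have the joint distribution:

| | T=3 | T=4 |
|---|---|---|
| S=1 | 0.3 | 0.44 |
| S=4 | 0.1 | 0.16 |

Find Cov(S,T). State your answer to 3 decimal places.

0.012

E[S] = 1.78,  E[T] = 3.6
E[ST] = 6.42
Cov(S,T) = E[ST] − E[S]E[T] = 6.42 − (1.78)(3.6) = 0.012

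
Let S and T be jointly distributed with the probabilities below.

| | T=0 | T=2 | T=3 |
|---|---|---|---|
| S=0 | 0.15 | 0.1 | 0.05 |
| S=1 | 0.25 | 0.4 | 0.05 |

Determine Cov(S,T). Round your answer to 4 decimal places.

E[S] = 0.7,  E[T] = 1.3
E[ST] = 0.95
Cov(S,T) = E[ST] − E[S]E[T] = 0.95 − (0.7)(1.3) = 0.04

0.0400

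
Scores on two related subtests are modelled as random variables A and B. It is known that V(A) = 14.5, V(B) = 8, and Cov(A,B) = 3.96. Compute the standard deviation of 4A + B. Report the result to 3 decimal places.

V(4A + B) = (4)²·V(A) + (1)²·V(B) + 2·(4)·(1)·Cov(A,B)
= 16·14.5 + 1·8 + 8·3.96 = 271.68
sd(4A + B) = √271.68 ≈ 16.483

16.483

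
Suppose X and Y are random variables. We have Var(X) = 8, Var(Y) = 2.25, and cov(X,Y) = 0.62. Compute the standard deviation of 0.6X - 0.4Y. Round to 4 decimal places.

Var(0.6X - 0.4Y) = (0.6)²·Var(X) + (-0.4)²·Var(Y) + 2·(0.6)·(-0.4)·cov(X,Y)
= 0.36·8 + 0.16·2.25 + -0.48·0.62 = 2.9424
SD(0.6X - 0.4Y) = √2.9424 ≈ 1.7153

1.7153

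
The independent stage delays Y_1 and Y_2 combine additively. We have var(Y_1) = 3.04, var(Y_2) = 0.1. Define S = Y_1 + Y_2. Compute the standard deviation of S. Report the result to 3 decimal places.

1.772

By independence, var(S) = (1)²var(Y_1) + (1)²var(Y_2)
= (1)²·3.04 + (1)²·0.1 = 3.14
SD(S) = √3.14 ≈ 1.772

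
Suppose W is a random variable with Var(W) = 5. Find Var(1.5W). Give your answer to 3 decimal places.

Var(1.5W) = (1.5)²·Var(W) = 2.25·5 = 11.25

11.250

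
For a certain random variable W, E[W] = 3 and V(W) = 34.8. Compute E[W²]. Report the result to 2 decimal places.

43.80

E[W²] = V(W) + (E[W])² = 34.8 + (3)² = 43.8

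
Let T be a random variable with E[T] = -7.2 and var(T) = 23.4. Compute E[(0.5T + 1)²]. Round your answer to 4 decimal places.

12.6100

E[0.5T + 1] = 0.5·-7.2 + 1 = -2.6
var(0.5T + 1) = (0.5)²·23.4 = 5.85
E[(0.5T + 1)²] = var((0.5T + 1)) + (E[(0.5T + 1)])² = 5.85 + (-2.6)² = 12.61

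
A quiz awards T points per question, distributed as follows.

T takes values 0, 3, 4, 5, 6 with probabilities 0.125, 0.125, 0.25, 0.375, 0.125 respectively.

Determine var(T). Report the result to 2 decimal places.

E[T] = (0)(0.125) + (3)(0.125) + (4)(0.25) + (5)(0.375) + (6)(0.125) = 4
E[T²] = (0)²(0.125) + (3)²(0.125) + (4)²(0.25) + (5)²(0.375) + (6)²(0.125) = 19
var(T) = E[T²] − (E[T])² = 19 − (4)² = 3

3.00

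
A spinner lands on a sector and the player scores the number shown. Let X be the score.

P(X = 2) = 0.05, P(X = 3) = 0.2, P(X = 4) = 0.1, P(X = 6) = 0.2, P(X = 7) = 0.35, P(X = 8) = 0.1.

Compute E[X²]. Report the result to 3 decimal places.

34.350

E[X²] = (2)²(0.05) + (3)²(0.2) + (4)²(0.1) + (6)²(0.2) + (7)²(0.35) + (8)²(0.1) = 34.35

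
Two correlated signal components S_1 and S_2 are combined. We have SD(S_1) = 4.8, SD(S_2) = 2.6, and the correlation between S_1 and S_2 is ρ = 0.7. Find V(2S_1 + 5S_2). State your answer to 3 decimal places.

435.880

V(S_1) = (4.8)² = 23.04;  V(S_2) = (2.6)² = 6.76
Cov(S_1,S_2) = ρ·SD(S_1)·SD(S_2) = 0.7·4.8·2.6 = 8.736
V(2S_1 + 5S_2) = (2)²·V(S_1) + (5)²·V(S_2) + 2·(2)·(5)·Cov(S_1,S_2)
= 4·23.04 + 25·6.76 + 20·8.736 = 435.88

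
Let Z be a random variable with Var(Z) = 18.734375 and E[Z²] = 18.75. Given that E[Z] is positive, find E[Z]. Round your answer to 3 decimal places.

0.125

(E[Z])² = E[Z²] − Var(Z) = 18.75 − 18.734375 = 0.015625
E[Z] = √0.015625 = 0.125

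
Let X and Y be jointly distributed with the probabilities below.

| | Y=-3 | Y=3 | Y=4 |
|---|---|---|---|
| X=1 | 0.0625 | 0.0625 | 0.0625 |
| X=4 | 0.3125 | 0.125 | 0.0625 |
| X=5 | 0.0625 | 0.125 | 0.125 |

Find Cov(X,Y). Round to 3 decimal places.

0.094

E[X] = 3.75,  E[Y] = 0.625
E[XY] = 2.4375
Cov(X,Y) = E[XY] − E[X]E[Y] = 2.4375 − (3.75)(0.625) = 0.09375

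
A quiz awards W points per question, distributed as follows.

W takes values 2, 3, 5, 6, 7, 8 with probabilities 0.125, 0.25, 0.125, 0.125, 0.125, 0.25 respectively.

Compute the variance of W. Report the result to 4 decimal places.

E[W] = (2)(0.125) + (3)(0.25) + (5)(0.125) + (6)(0.125) + (7)(0.125) + (8)(0.25) = 5.25
E[W²] = (2)²(0.125) + (3)²(0.25) + (5)²(0.125) + (6)²(0.125) + (7)²(0.125) + (8)²(0.25) = 32.5
Var(W) = E[W²] − (E[W])² = 32.5 − (5.25)² = 4.9375

4.9375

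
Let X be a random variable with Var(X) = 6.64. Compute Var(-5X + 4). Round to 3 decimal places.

Var(-5X + 4) = (-5)²·Var(X) = 25·6.64 = 166

166.000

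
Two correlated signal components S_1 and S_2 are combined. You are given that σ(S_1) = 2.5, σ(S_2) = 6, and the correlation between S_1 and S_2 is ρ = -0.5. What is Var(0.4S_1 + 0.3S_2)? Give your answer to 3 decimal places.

2.440

Var(S_1) = (2.5)² = 6.25;  Var(S_2) = (6)² = 36
Cov(S_1,S_2) = ρ·σ(S_1)·σ(S_2) = -0.5·2.5·6 = -7.5
Var(0.4S_1 + 0.3S_2) = (0.4)²·Var(S_1) + (0.3)²·Var(S_2) + 2·(0.4)·(0.3)·Cov(S_1,S_2)
= 0.16·6.25 + 0.09·36 + 0.24·-7.5 = 2.44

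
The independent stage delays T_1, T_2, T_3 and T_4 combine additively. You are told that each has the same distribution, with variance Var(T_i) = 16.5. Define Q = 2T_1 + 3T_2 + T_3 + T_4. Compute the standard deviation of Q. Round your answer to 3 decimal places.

By independence, Var(Q) = (2)²Var(T_1) + (3)²Var(T_2) + (1)²Var(T_3) + (1)²Var(T_4)
= (2)²·16.5 + (3)²·16.5 + (1)²·16.5 + (1)²·16.5 = 247.5
sd(Q) = √247.5 ≈ 15.732

15.732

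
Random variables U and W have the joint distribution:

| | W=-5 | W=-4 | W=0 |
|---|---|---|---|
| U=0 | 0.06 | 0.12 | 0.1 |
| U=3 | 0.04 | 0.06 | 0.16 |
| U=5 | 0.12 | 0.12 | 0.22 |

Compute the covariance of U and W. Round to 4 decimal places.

E[U] = 3.08,  E[W] = -2.3
E[UW] = -6.72
Cov(U,W) = E[UW] − E[U]E[W] = -6.72 − (3.08)(-2.3) = 0.364

0.3640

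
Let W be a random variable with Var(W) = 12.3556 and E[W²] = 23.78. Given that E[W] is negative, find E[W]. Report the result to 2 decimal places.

-3.38

(E[W])² = E[W²] − Var(W) = 23.78 − 12.3556 = 11.4244
E[W] = −√11.4244 = -3.38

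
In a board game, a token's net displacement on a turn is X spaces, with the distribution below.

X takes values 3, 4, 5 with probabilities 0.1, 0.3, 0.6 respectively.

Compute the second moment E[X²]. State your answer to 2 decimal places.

20.70

E[X²] = (3)²(0.1) + (4)²(0.3) + (5)²(0.6) = 20.7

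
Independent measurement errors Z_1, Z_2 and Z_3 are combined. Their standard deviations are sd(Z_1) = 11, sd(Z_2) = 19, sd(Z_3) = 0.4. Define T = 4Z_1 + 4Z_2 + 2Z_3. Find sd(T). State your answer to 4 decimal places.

87.8216

V(Z_1) = 121, V(Z_2) = 361, V(Z_3) = 0.16
By independence, V(T) = (4)²V(Z_1) + (4)²V(Z_2) + (2)²V(Z_3)
= (4)²·121 + (4)²·361 + (2)²·0.16 = 7712.64
sd(T) = √7712.64 ≈ 87.8216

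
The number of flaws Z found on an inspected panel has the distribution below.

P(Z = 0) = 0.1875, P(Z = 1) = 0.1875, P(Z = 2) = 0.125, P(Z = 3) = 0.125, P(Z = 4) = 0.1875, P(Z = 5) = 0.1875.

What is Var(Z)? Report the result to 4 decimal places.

E[Z] = (0)(0.1875) + (1)(0.1875) + (2)(0.125) + (3)(0.125) + (4)(0.1875) + (5)(0.1875) = 2.5
E[Z²] = (0)²(0.1875) + (1)²(0.1875) + (2)²(0.125) + (3)²(0.125) + (4)²(0.1875) + (5)²(0.1875) = 9.5
Var(Z) = E[Z²] − (E[Z])² = 9.5 − (2.5)² = 3.25

3.2500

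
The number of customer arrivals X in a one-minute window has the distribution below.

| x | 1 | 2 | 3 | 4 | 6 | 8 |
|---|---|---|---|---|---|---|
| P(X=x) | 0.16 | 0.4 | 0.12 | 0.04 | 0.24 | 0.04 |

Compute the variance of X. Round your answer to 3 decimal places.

E[X] = (1)(0.16) + (2)(0.4) + (3)(0.12) + (4)(0.04) + (6)(0.24) + (8)(0.04) = 3.24
E[X²] = (1)²(0.16) + (2)²(0.4) + (3)²(0.12) + (4)²(0.04) + (6)²(0.24) + (8)²(0.04) = 14.68
Var(X) = E[X²] − (E[X])² = 14.68 − (3.24)² = 4.1824

4.182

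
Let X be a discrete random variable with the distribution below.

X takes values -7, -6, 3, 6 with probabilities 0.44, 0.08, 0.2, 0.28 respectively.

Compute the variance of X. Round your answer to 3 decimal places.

34.682

E[X] = (-7)(0.44) + (-6)(0.08) + (3)(0.2) + (6)(0.28) = -1.28
E[X²] = (-7)²(0.44) + (-6)²(0.08) + (3)²(0.2) + (6)²(0.28) = 36.32
Var(X) = E[X²] − (E[X])² = 36.32 − (-1.28)² = 34.6816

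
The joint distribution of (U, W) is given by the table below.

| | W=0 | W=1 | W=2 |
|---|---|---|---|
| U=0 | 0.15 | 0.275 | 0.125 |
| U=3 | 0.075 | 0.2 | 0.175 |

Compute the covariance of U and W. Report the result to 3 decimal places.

0.199

E[U] = 1.35,  E[W] = 1.075
E[UW] = 1.65
cov(U,W) = E[UW] − E[U]E[W] = 1.65 − (1.35)(1.075) = 0.19875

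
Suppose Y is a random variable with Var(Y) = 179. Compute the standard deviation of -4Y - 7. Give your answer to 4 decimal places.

Var(-4Y - 7) = (-4)²·179 = 2864
sd(-4Y - 7) = √2864 ≈ 53.5164

53.5164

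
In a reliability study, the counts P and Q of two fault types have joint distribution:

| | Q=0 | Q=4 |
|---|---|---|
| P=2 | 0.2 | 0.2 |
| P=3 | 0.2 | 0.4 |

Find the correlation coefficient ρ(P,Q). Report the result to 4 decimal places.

E[P] = 2.6,  E[Q] = 2.4
E[PQ] = 6.4
Cov(P,Q) = E[PQ] − E[P]E[Q] = 6.4 − (2.6)(2.4) = 0.16
V(P) = 0.24,  V(Q) = 3.84
ρ = 0.16 / √(0.24·3.84) ≈ 0.1667

0.1667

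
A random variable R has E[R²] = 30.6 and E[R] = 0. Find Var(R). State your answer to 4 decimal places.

Var(R) = 30.6 − (0)² = 30.6

30.6000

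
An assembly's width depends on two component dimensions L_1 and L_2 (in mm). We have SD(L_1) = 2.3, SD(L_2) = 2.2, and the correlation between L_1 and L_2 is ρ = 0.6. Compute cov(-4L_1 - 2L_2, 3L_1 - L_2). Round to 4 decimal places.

Var(L_1) = (2.3)² = 5.29;  Var(L_2) = (2.2)² = 4.84
cov(L_1,L_2) = ρ·SD(L_1)·SD(L_2) = 0.6·2.3·2.2 = 3.036
cov(-4L_1 - 2L_2, 3L_1 - L_2) = (-4)(3)Var(L_1) + (-2)(-1)Var(L_2) + [(-4)(-1) + (-2)(3)]cov(L_1,L_2)
= -12·5.29 + 2·4.84 + -2·3.036 = -59.872

-59.8720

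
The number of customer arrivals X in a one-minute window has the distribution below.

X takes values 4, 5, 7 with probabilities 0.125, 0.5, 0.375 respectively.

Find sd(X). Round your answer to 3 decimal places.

E[X] = (4)(0.125) + (5)(0.5) + (7)(0.375) = 5.625
E[X²] = (4)²(0.125) + (5)²(0.5) + (7)²(0.375) = 32.875
var(X) = E[X²] − (E[X])² = 32.875 − (5.625)² = 1.234375
sd(X) = √1.234375 ≈ 1.111

1.111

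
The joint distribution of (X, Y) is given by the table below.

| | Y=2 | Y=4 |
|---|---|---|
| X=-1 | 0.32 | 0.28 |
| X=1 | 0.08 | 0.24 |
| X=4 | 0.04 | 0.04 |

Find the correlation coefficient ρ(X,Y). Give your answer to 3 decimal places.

0.133

E[X] = 0.04,  E[Y] = 3.12
E[XY] = 0.32
Cov(X,Y) = E[XY] − E[X]E[Y] = 0.32 − (0.04)(3.12) = 0.1952
var(X) = 2.1984,  var(Y) = 0.9856
ρ = 0.1952 / √(2.1984·0.9856) ≈ 0.133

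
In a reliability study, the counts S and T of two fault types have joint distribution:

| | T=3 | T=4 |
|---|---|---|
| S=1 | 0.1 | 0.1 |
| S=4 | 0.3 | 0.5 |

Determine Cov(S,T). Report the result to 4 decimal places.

E[S] = 3.4,  E[T] = 3.6
E[ST] = 12.3
Cov(S,T) = E[ST] − E[S]E[T] = 12.3 − (3.4)(3.6) = 0.06

0.0600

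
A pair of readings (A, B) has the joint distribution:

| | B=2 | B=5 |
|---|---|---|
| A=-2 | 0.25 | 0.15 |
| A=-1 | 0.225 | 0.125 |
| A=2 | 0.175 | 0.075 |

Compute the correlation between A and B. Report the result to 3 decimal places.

-0.063

E[A] = -0.65,  E[B] = 3.05
E[AB] = -2.125
cov(A,B) = E[AB] − E[A]E[B] = -2.125 − (-0.65)(3.05) = -0.1425
V(A) = 2.5275,  V(B) = 2.0475
ρ = -0.1425 / √(2.5275·2.0475) ≈ -0.063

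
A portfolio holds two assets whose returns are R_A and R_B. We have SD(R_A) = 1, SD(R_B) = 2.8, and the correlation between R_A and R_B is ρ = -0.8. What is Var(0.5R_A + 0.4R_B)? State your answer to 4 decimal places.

0.6084

Var(R_A) = (1)² = 1;  Var(R_B) = (2.8)² = 7.84
Cov(R_A,R_B) = ρ·SD(R_A)·SD(R_B) = -0.8·1·2.8 = -2.24
Var(0.5R_A + 0.4R_B) = (0.5)²·Var(R_A) + (0.4)²·Var(R_B) + 2·(0.5)·(0.4)·Cov(R_A,R_B)
= 0.25·1 + 0.16·7.84 + 0.4·-2.24 = 0.6084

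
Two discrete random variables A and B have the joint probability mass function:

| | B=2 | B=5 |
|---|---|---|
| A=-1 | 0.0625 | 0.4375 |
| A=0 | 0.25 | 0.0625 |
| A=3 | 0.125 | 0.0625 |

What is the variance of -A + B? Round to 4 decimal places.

E[A] = 0.0625,  E[B] = 3.6875,  E[AB] = -0.625
Var(A) = 2.1875 − (0.0625)² = 2.18359375;  Var(B) = 15.8125 − (3.6875)² = 2.21484375
Cov(A,B) = -0.625 − (0.0625)(3.6875) = -0.85546875
Var(-A + B) = (-1)²·2.18359375 + (1)²·2.21484375 + 2·(-1)·(1)·-0.85546875 = 6.109375

6.1094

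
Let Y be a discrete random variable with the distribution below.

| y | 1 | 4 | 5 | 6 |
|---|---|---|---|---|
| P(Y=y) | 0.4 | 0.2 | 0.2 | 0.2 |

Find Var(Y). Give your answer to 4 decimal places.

4.2400

E[Y] = (1)(0.4) + (4)(0.2) + (5)(0.2) + (6)(0.2) = 3.4
E[Y²] = (1)²(0.4) + (4)²(0.2) + (5)²(0.2) + (6)²(0.2) = 15.8
Var(Y) = E[Y²] − (E[Y])² = 15.8 − (3.4)² = 4.24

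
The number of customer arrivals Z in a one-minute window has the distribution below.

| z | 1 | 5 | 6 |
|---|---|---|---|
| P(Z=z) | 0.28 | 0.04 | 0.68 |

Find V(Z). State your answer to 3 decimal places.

4.966

E[Z] = (1)(0.28) + (5)(0.04) + (6)(0.68) = 4.56
E[Z²] = (1)²(0.28) + (5)²(0.04) + (6)²(0.68) = 25.76
V(Z) = E[Z²] − (E[Z])² = 25.76 − (4.56)² = 4.9664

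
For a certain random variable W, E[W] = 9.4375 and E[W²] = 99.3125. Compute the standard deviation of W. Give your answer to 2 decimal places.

3.20

V(W) = 99.3125 − (9.4375)² = 10.24609375
SD(W) = √10.24609375 ≈ 3.20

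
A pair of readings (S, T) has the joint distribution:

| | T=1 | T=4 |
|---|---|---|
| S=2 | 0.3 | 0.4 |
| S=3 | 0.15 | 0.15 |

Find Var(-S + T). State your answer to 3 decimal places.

2.528

E[S] = 2.3,  E[T] = 2.65,  E[ST] = 6.05
Var(S) = 5.5 − (2.3)² = 0.21;  Var(T) = 9.25 − (2.65)² = 2.2275
Cov(S,T) = 6.05 − (2.3)(2.65) = -0.045
Var(-S + T) = (-1)²·0.21 + (1)²·2.2275 + 2·(-1)·(1)·-0.045 = 2.5275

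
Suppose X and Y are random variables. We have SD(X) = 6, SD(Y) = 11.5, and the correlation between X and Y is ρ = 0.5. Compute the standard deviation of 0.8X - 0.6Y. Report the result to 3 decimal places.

6.126

var(X) = (6)² = 36;  var(Y) = (11.5)² = 132.25
Cov(X,Y) = ρ·SD(X)·SD(Y) = 0.5·6·11.5 = 34.5
var(0.8X - 0.6Y) = (0.8)²·var(X) + (-0.6)²·var(Y) + 2·(0.8)·(-0.6)·Cov(X,Y)
= 0.64·36 + 0.36·132.25 + -0.96·34.5 = 37.53
SD(0.8X - 0.6Y) = √37.53 ≈ 6.126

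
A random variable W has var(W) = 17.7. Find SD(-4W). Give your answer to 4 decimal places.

16.8285

var(-4W) = (-4)²·17.7 = 283.2
SD(-4W) = √283.2 ≈ 16.8285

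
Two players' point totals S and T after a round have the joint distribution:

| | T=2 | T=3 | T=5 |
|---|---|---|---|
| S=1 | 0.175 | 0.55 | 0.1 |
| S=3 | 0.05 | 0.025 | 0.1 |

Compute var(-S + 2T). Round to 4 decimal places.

E[S] = 1.35,  E[T] = 3.175,  E[ST] = 4.525
var(S) = 2.4 − (1.35)² = 0.5775;  var(T) = 11.075 − (3.175)² = 0.994375
cov(S,T) = 4.525 − (1.35)(3.175) = 0.23875
var(-S + 2T) = (-1)²·0.5775 + (2)²·0.994375 + 2·(-1)·(2)·0.23875 = 3.6

3.6000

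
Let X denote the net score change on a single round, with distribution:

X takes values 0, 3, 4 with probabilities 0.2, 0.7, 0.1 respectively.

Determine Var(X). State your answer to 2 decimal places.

1.65

E[X] = (0)(0.2) + (3)(0.7) + (4)(0.1) = 2.5
E[X²] = (0)²(0.2) + (3)²(0.7) + (4)²(0.1) = 7.9
Var(X) = E[X²] − (E[X])² = 7.9 − (2.5)² = 1.65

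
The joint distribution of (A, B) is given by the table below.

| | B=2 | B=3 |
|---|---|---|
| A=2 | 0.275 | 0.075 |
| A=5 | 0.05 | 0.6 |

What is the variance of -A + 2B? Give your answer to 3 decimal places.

0.990

E[A] = 3.95,  E[B] = 2.675,  E[AB] = 11.05
var(A) = 17.65 − (3.95)² = 2.0475;  var(B) = 7.375 − (2.675)² = 0.219375
cov(A,B) = 11.05 − (3.95)(2.675) = 0.48375
var(-A + 2B) = (-1)²·2.0475 + (2)²·0.219375 + 2·(-1)·(2)·0.48375 = 0.99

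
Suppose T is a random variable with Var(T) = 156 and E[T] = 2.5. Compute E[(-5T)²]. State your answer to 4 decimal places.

4056.2500

E[-5T] = -5·2.5 = -12.5
Var(-5T) = (-5)²·156 = 3900
E[(-5T)²] = Var((-5T)) + (E[(-5T)])² = 3900 + (-12.5)² = 4056.25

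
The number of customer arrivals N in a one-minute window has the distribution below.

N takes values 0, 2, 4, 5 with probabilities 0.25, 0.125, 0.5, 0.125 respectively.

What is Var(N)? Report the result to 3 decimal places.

3.359

E[N] = (0)(0.25) + (2)(0.125) + (4)(0.5) + (5)(0.125) = 2.875
E[N²] = (0)²(0.25) + (2)²(0.125) + (4)²(0.5) + (5)²(0.125) = 11.625
Var(N) = E[N²] − (E[N])² = 11.625 − (2.875)² = 3.359375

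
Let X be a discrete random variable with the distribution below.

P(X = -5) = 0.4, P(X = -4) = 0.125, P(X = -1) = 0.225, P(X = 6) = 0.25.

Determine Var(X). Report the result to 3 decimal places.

19.724

E[X] = (-5)(0.4) + (-4)(0.125) + (-1)(0.225) + (6)(0.25) = -1.225
E[X²] = (-5)²(0.4) + (-4)²(0.125) + (-1)²(0.225) + (6)²(0.25) = 21.225
Var(X) = E[X²] − (E[X])² = 21.225 − (-1.225)² = 19.724375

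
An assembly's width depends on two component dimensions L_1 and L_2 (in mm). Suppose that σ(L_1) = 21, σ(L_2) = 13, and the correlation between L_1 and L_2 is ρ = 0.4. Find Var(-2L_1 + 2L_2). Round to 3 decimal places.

Var(L_1) = (21)² = 441;  Var(L_2) = (13)² = 169
Cov(L_1,L_2) = ρ·σ(L_1)·σ(L_2) = 0.4·21·13 = 109.2
Var(-2L_1 + 2L_2) = (-2)²·Var(L_1) + (2)²·Var(L_2) + 2·(-2)·(2)·Cov(L_1,L_2)
= 4·441 + 4·169 + -8·109.2 = 1566.4

1566.400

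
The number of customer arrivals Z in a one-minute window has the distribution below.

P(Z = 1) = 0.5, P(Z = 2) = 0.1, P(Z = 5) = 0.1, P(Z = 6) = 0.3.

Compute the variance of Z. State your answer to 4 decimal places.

5.2000

E[Z] = (1)(0.5) + (2)(0.1) + (5)(0.1) + (6)(0.3) = 3
E[Z²] = (1)²(0.5) + (2)²(0.1) + (5)²(0.1) + (6)²(0.3) = 14.2
Var(Z) = E[Z²] − (E[Z])² = 14.2 − (3)² = 5.2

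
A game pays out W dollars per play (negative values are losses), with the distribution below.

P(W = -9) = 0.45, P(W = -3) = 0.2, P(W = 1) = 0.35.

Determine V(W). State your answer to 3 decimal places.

E[W] = (-9)(0.45) + (-3)(0.2) + (1)(0.35) = -4.3
E[W²] = (-9)²(0.45) + (-3)²(0.2) + (1)²(0.35) = 38.6
V(W) = E[W²] − (E[W])² = 38.6 − (-4.3)² = 20.11

20.110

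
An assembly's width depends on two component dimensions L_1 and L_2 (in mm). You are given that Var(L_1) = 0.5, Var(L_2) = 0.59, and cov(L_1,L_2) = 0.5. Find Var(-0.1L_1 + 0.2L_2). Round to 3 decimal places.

Var(-0.1L_1 + 0.2L_2) = (-0.1)²·Var(L_1) + (0.2)²·Var(L_2) + 2·(-0.1)·(0.2)·cov(L_1,L_2)
= 0.01·0.5 + 0.04·0.59 + -0.04·0.5 = 0.0086

0.009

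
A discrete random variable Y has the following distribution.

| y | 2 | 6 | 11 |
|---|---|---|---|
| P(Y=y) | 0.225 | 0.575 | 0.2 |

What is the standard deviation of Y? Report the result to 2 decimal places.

2.93

E[Y] = (2)(0.225) + (6)(0.575) + (11)(0.2) = 6.1
E[Y²] = (2)²(0.225) + (6)²(0.575) + (11)²(0.2) = 45.8
var(Y) = E[Y²] − (E[Y])² = 45.8 − (6.1)² = 8.59
SD(Y) = √8.59 ≈ 2.93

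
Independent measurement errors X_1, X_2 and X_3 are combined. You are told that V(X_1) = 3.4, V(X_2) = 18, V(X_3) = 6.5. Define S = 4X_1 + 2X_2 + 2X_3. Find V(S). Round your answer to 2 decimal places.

152.40

By independence, V(S) = (4)²V(X_1) + (2)²V(X_2) + (2)²V(X_3)
= (4)²·3.4 + (2)²·18 + (2)²·6.5 = 152.4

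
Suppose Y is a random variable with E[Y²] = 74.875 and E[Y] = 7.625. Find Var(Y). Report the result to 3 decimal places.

16.734

Var(Y) = 74.875 − (7.625)² = 16.734375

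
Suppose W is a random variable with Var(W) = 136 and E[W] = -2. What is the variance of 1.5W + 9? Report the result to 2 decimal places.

Var(1.5W + 9) = (1.5)²·Var(W) = 2.25·136 = 306

306.00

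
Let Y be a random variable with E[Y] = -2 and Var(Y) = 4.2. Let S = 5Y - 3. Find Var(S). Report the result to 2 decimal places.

105.00

Var(5Y - 3) = (5)²·Var(Y) = 25·4.2 = 105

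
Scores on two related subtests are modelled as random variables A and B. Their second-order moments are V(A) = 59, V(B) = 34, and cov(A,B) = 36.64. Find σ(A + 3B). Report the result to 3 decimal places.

V(A + 3B) = (1)²·V(A) + (3)²·V(B) + 2·(1)·(3)·cov(A,B)
= 1·59 + 9·34 + 6·36.64 = 584.84
σ(A + 3B) = √584.84 ≈ 24.183

24.183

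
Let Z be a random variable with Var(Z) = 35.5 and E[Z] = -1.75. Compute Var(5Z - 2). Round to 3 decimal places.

887.500

Var(5Z - 2) = (5)²·Var(Z) = 25·35.5 = 887.5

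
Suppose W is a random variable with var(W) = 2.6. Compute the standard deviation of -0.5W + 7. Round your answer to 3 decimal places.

0.806

var(-0.5W + 7) = (-0.5)²·2.6 = 0.65
sd(-0.5W + 7) = √0.65 ≈ 0.806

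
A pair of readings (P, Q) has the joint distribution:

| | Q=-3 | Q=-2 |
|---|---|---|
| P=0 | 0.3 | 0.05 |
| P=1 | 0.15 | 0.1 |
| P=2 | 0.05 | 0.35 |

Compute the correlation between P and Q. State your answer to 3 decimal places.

E[P] = 1.05,  E[Q] = -2.5
E[PQ] = -2.35
Cov(P,Q) = E[PQ] − E[P]E[Q] = -2.35 − (1.05)(-2.5) = 0.275
Var(P) = 0.7475,  Var(Q) = 0.25
ρ = 0.275 / √(0.7475·0.25) ≈ 0.636

0.636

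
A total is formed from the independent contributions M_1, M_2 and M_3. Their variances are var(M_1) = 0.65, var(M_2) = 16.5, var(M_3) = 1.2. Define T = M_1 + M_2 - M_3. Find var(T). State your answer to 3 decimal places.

By independence, var(T) = (1)²var(M_1) + (1)²var(M_2) + (-1)²var(M_3)
= (1)²·0.65 + (1)²·16.5 + (-1)²·1.2 = 18.35

18.350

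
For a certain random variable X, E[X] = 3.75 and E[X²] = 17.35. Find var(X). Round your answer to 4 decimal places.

3.2875

var(X) = 17.35 − (3.75)² = 3.2875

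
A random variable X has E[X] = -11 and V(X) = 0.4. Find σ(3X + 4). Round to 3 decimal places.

V(3X + 4) = (3)²·0.4 = 3.6
σ(3X + 4) = √3.6 ≈ 1.897

1.897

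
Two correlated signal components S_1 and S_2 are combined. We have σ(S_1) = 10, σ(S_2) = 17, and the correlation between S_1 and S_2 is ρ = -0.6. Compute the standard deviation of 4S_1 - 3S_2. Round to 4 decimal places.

V(S_1) = (10)² = 100;  V(S_2) = (17)² = 289
Cov(S_1,S_2) = ρ·σ(S_1)·σ(S_2) = -0.6·10·17 = -102
V(4S_1 - 3S_2) = (4)²·V(S_1) + (-3)²·V(S_2) + 2·(4)·(-3)·Cov(S_1,S_2)
= 16·100 + 9·289 + -24·-102 = 6649
σ(4S_1 - 3S_2) = √6649 ≈ 81.5414

81.5414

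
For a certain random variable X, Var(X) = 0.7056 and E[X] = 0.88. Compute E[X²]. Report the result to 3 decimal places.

1.480

E[X²] = Var(X) + (E[X])² = 0.7056 + (0.88)² = 1.48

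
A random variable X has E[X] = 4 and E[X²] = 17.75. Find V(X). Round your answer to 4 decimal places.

1.7500

V(X) = 17.75 − (4)² = 1.75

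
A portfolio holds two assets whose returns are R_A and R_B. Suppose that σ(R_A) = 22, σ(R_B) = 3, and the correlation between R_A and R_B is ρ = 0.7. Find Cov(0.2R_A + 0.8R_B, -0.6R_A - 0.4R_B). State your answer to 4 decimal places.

-86.8320

Var(R_A) = (22)² = 484;  Var(R_B) = (3)² = 9
Cov(R_A,R_B) = ρ·σ(R_A)·σ(R_B) = 0.7·22·3 = 46.2
Cov(0.2R_A + 0.8R_B, -0.6R_A - 0.4R_B) = (0.2)(-0.6)Var(R_A) + (0.8)(-0.4)Var(R_B) + [(0.2)(-0.4) + (0.8)(-0.6)]Cov(R_A,R_B)
= -0.12·484 + -0.32·9 + -0.56·46.2 = -86.832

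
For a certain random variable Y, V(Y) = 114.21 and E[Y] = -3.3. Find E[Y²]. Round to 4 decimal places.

125.1000

E[Y²] = V(Y) + (E[Y])² = 114.21 + (-3.3)² = 125.1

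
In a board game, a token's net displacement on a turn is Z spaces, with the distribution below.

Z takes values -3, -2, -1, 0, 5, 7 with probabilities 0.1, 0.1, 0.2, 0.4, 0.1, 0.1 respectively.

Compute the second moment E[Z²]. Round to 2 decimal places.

8.90

E[Z²] = (-3)²(0.1) + (-2)²(0.1) + (-1)²(0.2) + (0)²(0.4) + (5)²(0.1) + (7)²(0.1) = 8.9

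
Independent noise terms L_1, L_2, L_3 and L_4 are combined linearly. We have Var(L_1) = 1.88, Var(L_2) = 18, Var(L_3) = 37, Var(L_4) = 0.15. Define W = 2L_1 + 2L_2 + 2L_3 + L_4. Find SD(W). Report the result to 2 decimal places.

By independence, Var(W) = (2)²Var(L_1) + (2)²Var(L_2) + (2)²Var(L_3) + (1)²Var(L_4)
= (2)²·1.88 + (2)²·18 + (2)²·37 + (1)²·0.15 = 227.67
SD(W) = √227.67 ≈ 15.09

15.09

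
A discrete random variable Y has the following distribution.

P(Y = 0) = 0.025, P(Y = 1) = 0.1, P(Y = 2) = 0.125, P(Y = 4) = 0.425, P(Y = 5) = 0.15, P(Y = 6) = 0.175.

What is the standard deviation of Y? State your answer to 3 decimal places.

E[Y] = (0)(0.025) + (1)(0.1) + (2)(0.125) + (4)(0.425) + (5)(0.15) + (6)(0.175) = 3.85
E[Y²] = (0)²(0.025) + (1)²(0.1) + (2)²(0.125) + (4)²(0.425) + (5)²(0.15) + (6)²(0.175) = 17.45
var(Y) = E[Y²] − (E[Y])² = 17.45 − (3.85)² = 2.6275
SD(Y) = √2.6275 ≈ 1.621

1.621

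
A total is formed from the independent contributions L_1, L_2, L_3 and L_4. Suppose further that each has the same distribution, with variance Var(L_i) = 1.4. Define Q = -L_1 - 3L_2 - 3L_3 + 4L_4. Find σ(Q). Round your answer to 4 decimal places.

7.0000

By independence, Var(Q) = (-1)²Var(L_1) + (-3)²Var(L_2) + (-3)²Var(L_3) + (4)²Var(L_4)
= (-1)²·1.4 + (-3)²·1.4 + (-3)²·1.4 + (4)²·1.4 = 49
σ(Q) = √49 ≈ 7.0000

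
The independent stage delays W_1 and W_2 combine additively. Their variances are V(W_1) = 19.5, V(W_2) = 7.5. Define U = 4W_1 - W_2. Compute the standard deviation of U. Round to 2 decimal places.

By independence, V(U) = (4)²V(W_1) + (-1)²V(W_2)
= (4)²·19.5 + (-1)²·7.5 = 319.5
sd(U) = √319.5 ≈ 17.87

17.87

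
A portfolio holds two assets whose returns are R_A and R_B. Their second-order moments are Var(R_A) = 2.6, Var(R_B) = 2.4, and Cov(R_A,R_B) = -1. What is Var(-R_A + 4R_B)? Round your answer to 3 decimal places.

Var(-R_A + 4R_B) = (-1)²·Var(R_A) + (4)²·Var(R_B) + 2·(-1)·(4)·Cov(R_A,R_B)
= 1·2.6 + 16·2.4 + -8·-1 = 49

49.000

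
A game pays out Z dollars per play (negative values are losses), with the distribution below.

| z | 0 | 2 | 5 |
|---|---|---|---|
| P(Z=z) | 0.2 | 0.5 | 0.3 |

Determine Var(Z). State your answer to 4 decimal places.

E[Z] = (0)(0.2) + (2)(0.5) + (5)(0.3) = 2.5
E[Z²] = (0)²(0.2) + (2)²(0.5) + (5)²(0.3) = 9.5
Var(Z) = E[Z²] − (E[Z])² = 9.5 − (2.5)² = 3.25

3.2500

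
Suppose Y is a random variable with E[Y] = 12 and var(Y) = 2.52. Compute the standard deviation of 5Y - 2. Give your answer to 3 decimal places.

var(5Y - 2) = (5)²·2.52 = 63
sd(5Y - 2) = √63 ≈ 7.937

7.937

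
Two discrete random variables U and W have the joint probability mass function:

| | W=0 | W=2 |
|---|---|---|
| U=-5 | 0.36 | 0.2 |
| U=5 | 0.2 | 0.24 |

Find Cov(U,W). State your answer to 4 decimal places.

E[U] = -0.6,  E[W] = 0.88
E[UW] = 0.4
Cov(U,W) = E[UW] − E[U]E[W] = 0.4 − (-0.6)(0.88) = 0.928

0.9280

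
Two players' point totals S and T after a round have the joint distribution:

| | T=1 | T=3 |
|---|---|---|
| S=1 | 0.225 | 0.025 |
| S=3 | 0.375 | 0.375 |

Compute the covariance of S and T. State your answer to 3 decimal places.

0.300

E[S] = 2.5,  E[T] = 1.8
E[ST] = 4.8
Cov(S,T) = E[ST] − E[S]E[T] = 4.8 − (2.5)(1.8) = 0.3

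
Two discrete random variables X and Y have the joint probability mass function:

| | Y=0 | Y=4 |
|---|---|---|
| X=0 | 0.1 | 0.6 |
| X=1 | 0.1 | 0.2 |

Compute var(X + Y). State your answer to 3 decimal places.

2.450

E[X] = 0.3,  E[Y] = 3.2,  E[XY] = 0.8
var(X) = 0.3 − (0.3)² = 0.21;  var(Y) = 12.8 − (3.2)² = 2.56
cov(X,Y) = 0.8 − (0.3)(3.2) = -0.16
var(X + Y) = (1)²·0.21 + (1)²·2.56 + 2·(1)·(1)·-0.16 = 2.45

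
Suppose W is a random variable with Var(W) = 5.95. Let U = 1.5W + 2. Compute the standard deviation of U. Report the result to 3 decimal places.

3.659

Var(1.5W + 2) = (1.5)²·5.95 = 13.3875
sd(U) = √13.3875 ≈ 3.659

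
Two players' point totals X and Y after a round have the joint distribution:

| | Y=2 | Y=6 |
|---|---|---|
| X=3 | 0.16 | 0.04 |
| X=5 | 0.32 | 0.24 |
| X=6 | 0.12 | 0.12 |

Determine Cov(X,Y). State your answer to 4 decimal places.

0.4160

E[X] = 4.84,  E[Y] = 3.6
E[XY] = 17.84
Cov(X,Y) = E[XY] − E[X]E[Y] = 17.84 − (4.84)(3.6) = 0.416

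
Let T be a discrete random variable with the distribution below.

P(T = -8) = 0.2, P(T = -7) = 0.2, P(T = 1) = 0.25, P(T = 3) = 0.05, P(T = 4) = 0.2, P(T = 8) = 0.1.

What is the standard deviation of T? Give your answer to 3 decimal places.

5.648

E[T] = (-8)(0.2) + (-7)(0.2) + (1)(0.25) + (3)(0.05) + (4)(0.2) + (8)(0.1) = -1
E[T²] = (-8)²(0.2) + (-7)²(0.2) + (1)²(0.25) + (3)²(0.05) + (4)²(0.2) + (8)²(0.1) = 32.9
Var(T) = E[T²] − (E[T])² = 32.9 − (-1)² = 31.9
SD(T) = √31.9 ≈ 5.648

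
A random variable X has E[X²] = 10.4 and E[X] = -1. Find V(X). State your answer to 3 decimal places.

9.400

V(X) = 10.4 − (-1)² = 9.4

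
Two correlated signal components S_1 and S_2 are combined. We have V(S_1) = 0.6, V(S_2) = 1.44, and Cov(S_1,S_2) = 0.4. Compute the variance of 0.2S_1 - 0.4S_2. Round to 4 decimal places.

V(0.2S_1 - 0.4S_2) = (0.2)²·V(S_1) + (-0.4)²·V(S_2) + 2·(0.2)·(-0.4)·Cov(S_1,S_2)
= 0.04·0.6 + 0.16·1.44 + -0.16·0.4 = 0.1904

0.1904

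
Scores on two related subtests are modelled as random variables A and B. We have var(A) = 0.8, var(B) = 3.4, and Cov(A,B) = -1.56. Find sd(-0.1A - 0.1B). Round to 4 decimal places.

var(-0.1A - 0.1B) = (-0.1)²·var(A) + (-0.1)²·var(B) + 2·(-0.1)·(-0.1)·Cov(A,B)
= 0.01·0.8 + 0.01·3.4 + 0.02·-1.56 = 0.0108
sd(-0.1A - 0.1B) = √0.0108 ≈ 0.1039

0.1039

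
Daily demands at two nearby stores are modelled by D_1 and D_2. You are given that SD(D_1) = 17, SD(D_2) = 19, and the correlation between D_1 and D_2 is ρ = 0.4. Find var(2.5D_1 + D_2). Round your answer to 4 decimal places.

2813.2500

var(D_1) = (17)² = 289;  var(D_2) = (19)² = 361
cov(D_1,D_2) = ρ·SD(D_1)·SD(D_2) = 0.4·17·19 = 129.2
var(2.5D_1 + D_2) = (2.5)²·var(D_1) + (1)²·var(D_2) + 2·(2.5)·(1)·cov(D_1,D_2)
= 6.25·289 + 1·361 + 5·129.2 = 2813.25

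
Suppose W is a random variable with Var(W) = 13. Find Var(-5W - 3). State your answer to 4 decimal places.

325.0000

Var(-5W - 3) = (-5)²·Var(W) = 25·13 = 325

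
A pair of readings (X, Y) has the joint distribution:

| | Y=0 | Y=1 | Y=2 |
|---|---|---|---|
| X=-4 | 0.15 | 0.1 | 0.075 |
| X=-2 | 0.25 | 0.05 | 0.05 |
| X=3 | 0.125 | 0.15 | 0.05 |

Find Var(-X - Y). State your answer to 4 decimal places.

E[X] = -1.025,  E[Y] = 0.65,  E[XY] = -0.55
Var(X) = 9.525 − (-1.025)² = 8.474375;  Var(Y) = 1 − (0.65)² = 0.5775
Cov(X,Y) = -0.55 − (-1.025)(0.65) = 0.11625
Var(-X - Y) = (-1)²·8.474375 + (-1)²·0.5775 + 2·(-1)·(-1)·0.11625 = 9.284375

9.2844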